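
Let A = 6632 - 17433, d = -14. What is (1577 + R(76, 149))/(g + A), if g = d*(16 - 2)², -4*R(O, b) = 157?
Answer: -6151/54180 ≈ -0.11353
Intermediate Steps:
R(O, b) = -157/4 (R(O, b) = -¼*157 = -157/4)
g = -2744 (g = -14*(16 - 2)² = -14*14² = -14*196 = -2744)
A = -10801
(1577 + R(76, 149))/(g + A) = (1577 - 157/4)/(-2744 - 10801) = (6151/4)/(-13545) = (6151/4)*(-1/13545) = -6151/54180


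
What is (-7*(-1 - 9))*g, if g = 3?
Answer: 210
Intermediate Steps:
(-7*(-1 - 9))*g = -7*(-1 - 9)*3 = -7*(-10)*3 = 70*3 = 210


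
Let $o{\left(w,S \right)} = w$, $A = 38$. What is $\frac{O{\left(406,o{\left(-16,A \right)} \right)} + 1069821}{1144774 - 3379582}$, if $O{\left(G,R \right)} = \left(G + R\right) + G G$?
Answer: $- \frac{1235047}{2234808} \approx -0.55264$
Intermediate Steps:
$O{\left(G,R \right)} = G + R + G^{2}$ ($O{\left(G,R \right)} = \left(G + R\right) + G^{2} = G + R + G^{2}$)
$\frac{O{\left(406,o{\left(-16,A \right)} \right)} + 1069821}{1144774 - 3379582} = \frac{\left(406 - 16 + 406^{2}\right) + 1069821}{1144774 - 3379582} = \frac{\left(406 - 16 + 164836\right) + 1069821}{-2234808} = \left(165226 + 1069821\right) \left(- \frac{1}{2234808}\right) = 1235047 \left(- \frac{1}{2234808}\right) = - \frac{1235047}{2234808}$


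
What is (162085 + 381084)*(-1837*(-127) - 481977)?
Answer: -135074180582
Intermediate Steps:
(162085 + 381084)*(-1837*(-127) - 481977) = 543169*(233299 - 481977) = 543169*(-248678) = -135074180582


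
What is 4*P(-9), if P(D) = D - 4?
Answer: -52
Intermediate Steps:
P(D) = -4 + D
4*P(-9) = 4*(-4 - 9) = 4*(-13) = -52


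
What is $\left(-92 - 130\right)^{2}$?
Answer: $49284$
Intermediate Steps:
$\left(-92 - 130\right)^{2} = \left(-222\right)^{2} = 49284$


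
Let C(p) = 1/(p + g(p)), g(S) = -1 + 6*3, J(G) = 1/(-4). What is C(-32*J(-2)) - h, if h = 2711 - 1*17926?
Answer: 380376/25 ≈ 15215.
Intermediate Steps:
J(G) = -¼
g(S) = 17 (g(S) = -1 + 18 = 17)
C(p) = 1/(17 + p) (C(p) = 1/(p + 17) = 1/(17 + p))
h = -15215 (h = 2711 - 17926 = -15215)
C(-32*J(-2)) - h = 1/(17 - 32*(-¼)) - 1*(-15215) = 1/(17 + 8) + 15215 = 1/25 + 15215 = 380376/25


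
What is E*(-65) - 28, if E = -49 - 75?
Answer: 8032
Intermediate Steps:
E = -124
E*(-65) - 28 = -124*(-65) - 28 = 8060 - 28 = 8032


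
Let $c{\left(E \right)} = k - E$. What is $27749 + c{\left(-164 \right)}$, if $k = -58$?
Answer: $27855$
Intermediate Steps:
$c{\left(E \right)} = -58 - E$
$27749 + c{\left(-164 \right)} = 27749 - -106 = 27749 + \left(-58 + 164\right) = 27749 + 106 = 27855$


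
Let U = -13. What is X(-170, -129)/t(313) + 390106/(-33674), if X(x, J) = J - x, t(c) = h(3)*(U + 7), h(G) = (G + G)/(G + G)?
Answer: -1860635/101022 ≈ -18.418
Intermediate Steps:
h(G) = 1 (h(G) = (2*G)/((2*G)) = (2*G)*(1/(2*G)) = 1)
t(c) = -6 (t(c) = 1*(-13 + 7) = 1*(-6) = -6)
X(-170, -129)/t(313) + 390106/(-33674) = (-129 - 1*(-170))/(-6) + 390106/(-33674) = (-129 + 170)*(-1/6) + 390106*(-1/33674) = 41*(-1/6) - 195053/16837 = -41/6 - 195053/16837 = -1860635/101022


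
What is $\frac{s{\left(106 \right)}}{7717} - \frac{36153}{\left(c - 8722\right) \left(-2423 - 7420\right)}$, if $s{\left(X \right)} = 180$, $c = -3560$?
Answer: $\frac{2386835331}{103657938838} \approx 0.023026$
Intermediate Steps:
$\frac{s{\left(106 \right)}}{7717} - \frac{36153}{\left(c - 8722\right) \left(-2423 - 7420\right)} = \frac{180}{7717} - \frac{36153}{\left(-3560 - 8722\right) \left(-2423 - 7420\right)} = 180 \cdot \frac{1}{7717} - \frac{36153}{\left(-12282\right) \left(-9843\right)} = \frac{180}{7717} - \frac{36153}{120891726} = \frac{180}{7717} - \frac{4017}{13432414} = \frac{2386835331}{103657938838}$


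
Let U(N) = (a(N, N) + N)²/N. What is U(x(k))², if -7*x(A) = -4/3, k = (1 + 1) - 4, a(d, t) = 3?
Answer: 20151121/7056 ≈ 2855.9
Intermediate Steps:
k = -2 (k = 2 - 4 = -2)
x(A) = 4/21 (x(A) = -(-4)/(7*3) = -⅐*(-4/3) = 4/21)
U(N) = (3 + N)²/N
U(x(k))² = ((3 + 4/21)²/(4/21))² = (21*(67/21)²/4)² = ((21/4)*(4489/441))² = (4489/84)² = 20151121/7056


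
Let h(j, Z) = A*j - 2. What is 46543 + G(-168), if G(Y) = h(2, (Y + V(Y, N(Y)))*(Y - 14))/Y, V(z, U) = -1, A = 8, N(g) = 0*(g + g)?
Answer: 558515/12 ≈ 46543.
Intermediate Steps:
N(g) = 0 (N(g) = 0*(2*g) = 0)
h(j, Z) = -2 + 8*j (h(j, Z) = 8*j - 2 = -2 + 8*j)
G(Y) = 14/Y (G(Y) = (-2 + 8*2)/Y = (-2 + 16)/Y = 14/Y)
46543 + G(-168) = 46543 + 14/(-168) = 46543 + 14*(-1/168) = 46543 - 1/12 = 558515/12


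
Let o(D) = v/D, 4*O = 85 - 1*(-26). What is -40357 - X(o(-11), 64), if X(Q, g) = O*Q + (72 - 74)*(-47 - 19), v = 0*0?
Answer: -40489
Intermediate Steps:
O = 111/4 (O = (85 - 1*(-26))/4 = (85 + 26)/4 = (1/4)*111 = 111/4 ≈ 27.750)
v = 0
o(D) = 0 (o(D) = 0/D = 0)
X(Q, g) = 132 + 111*Q/4 (X(Q, g) = 111*Q/4 + (72 - 74)*(-47 - 19) = 111*Q/4 - 2*(-66) = 111*Q/4 + 132 = 132 + 111*Q/4)
-40357 - X(o(-11), 64) = -40357 - (132 + (111/4)*0) = -40357 - (132 + 0) = -40357 - 1*132 = -40357 - 132 = -40489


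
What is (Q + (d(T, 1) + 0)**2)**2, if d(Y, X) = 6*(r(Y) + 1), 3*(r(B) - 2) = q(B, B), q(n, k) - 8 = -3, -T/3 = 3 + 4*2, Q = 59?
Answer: 710649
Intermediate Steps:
T = -33 (T = -3*(3 + 4*2) = -3*(3 + 8) = -3*11 = -33)
q(n, k) = 5 (q(n, k) = 8 - 3 = 5)
r(B) = 11/3 (r(B) = 2 + (1/3)*5 = 2 + 5/3 = 11/3)
d(Y, X) = 28 (d(Y, X) = 6*(11/3 + 1) = 6*(14/3) = 28)
(Q + (d(T, 1) + 0)**2)**2 = (59 + (28 + 0)**2)**2 = (59 + 28**2)**2 = (59 + 784)**2 = 843**2 = 710649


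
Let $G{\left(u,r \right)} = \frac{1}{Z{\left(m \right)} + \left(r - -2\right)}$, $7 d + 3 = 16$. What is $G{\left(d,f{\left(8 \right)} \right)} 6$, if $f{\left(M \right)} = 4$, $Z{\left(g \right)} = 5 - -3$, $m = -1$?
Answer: $\frac{3}{7} \approx 0.42857$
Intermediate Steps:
$d = \frac{13}{7}$ ($d = - \frac{3}{7} + \frac{1}{7} \cdot 16 = - \frac{3}{7} + \frac{16}{7} = \frac{13}{7} \approx 1.8571$)
$Z{\left(g \right)} = 8$ ($Z{\left(g \right)} = 5 + 3 = 8$)
$G{\left(u,r \right)} = \frac{1}{10 + r}$ ($G{\left(u,r \right)} = \frac{1}{8 + \left(r - -2\right)} = \frac{1}{8 + \left(r + 2\right)} = \frac{1}{8 + \left(2 + r\right)} = \frac{1}{10 + r}$)
$G{\left(d,f{\left(8 \right)} \right)} 6 = \frac{1}{10 + 4} \cdot 6 = \frac{1}{14} \cdot 6 = \frac{3}{7}$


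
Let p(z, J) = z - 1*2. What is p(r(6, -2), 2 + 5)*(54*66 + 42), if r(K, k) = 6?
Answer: 14424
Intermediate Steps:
p(z, J) = -2 + z (p(z, J) = z - 2 = -2 + z)
p(r(6, -2), 2 + 5)*(54*66 + 42) = (-2 + 6)*(54*66 + 42) = 4*(3564 + 42) = 4*3606 = 14424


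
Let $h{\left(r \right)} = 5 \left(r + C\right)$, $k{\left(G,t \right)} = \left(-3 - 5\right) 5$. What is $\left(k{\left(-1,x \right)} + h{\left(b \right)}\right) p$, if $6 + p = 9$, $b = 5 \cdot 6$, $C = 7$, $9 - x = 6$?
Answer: $435$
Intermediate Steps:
$x = 3$ ($x = 9 - 6 = 3$)
$k{\left(G,t \right)} = -40$ ($k{\left(G,t \right)} = \left(-8\right) 5 = -40$)
$b = 30$
$h{\left(r \right)} = 35 + 5 r$ ($h{\left(r \right)} = 5 \left(r + 7\right) = 5 \left(7 + r\right) = 35 + 5 r$)
$p = 3$ ($p = -6 + 9 = 3$)
$\left(k{\left(-1,x \right)} + h{\left(b \right)}\right) p = \left(-40 + \left(35 + 5 \cdot 30\right)\right) 3 = \left(-40 + \left(35 + 150\right)\right) 3 = \left(-40 + 185\right) 3 = 145 \cdot 3 = 435$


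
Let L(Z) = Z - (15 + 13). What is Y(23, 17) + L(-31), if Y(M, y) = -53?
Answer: -112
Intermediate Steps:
L(Z) = -28 + Z (L(Z) = Z - 1*28 = Z - 28 = -28 + Z)
Y(23, 17) + L(-31) = -53 + (-28 - 31) = -53 - 59 = -112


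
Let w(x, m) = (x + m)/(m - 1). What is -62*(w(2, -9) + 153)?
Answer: -47647/5 ≈ -9529.4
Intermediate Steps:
w(x, m) = (m + x)/(-1 + m)
-62*(w(2, -9) + 153) = -62*((-9 + 2)/(-1 - 9) + 153) = -62*(-7/(-10) + 153) = -62*(-⅒*(-7) + 153) = -62*(7/10 + 153) = -62*1537/10 = -47647/5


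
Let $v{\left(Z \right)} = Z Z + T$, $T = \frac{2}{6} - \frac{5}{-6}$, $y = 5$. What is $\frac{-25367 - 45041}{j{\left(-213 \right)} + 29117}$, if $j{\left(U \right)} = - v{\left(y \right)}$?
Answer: $- \frac{422448}{174545} \approx -2.4203$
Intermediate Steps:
$T = \frac{7}{6}$ ($T = 2 \cdot \frac{1}{6} - - \frac{5}{6} = \frac{1}{3} + \frac{5}{6} = \frac{7}{6} \approx 1.1667$)
$v{\left(Z \right)} = \frac{7}{6} + Z^{2}$ ($v{\left(Z \right)} = Z Z + \frac{7}{6} = Z^{2} + \frac{7}{6} = \frac{7}{6} + Z^{2}$)
$j{\left(U \right)} = - \frac{157}{6}$ ($j{\left(U \right)} = - (\frac{7}{6} + 5^{2}) = - (\frac{7}{6} + 25) = \left(-1\right) \frac{157}{6} = - \frac{157}{6}$)
$\frac{-25367 - 45041}{j{\left(-213 \right)} + 29117} = \frac{-25367 - 45041}{- \frac{157}{6} + 29117} = - \frac{70408}{\frac{174545}{6}} = \left(-70408\right) \frac{6}{174545} = - \frac{422448}{174545}$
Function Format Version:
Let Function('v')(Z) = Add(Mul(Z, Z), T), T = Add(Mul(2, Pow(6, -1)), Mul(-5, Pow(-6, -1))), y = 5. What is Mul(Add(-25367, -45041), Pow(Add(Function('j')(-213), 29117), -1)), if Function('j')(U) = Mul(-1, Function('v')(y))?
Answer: Rational(-422448, 174545) ≈ -2.4203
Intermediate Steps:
T = Rational(7, 6) (T = Add(Mul(2, Rational(1, 6)), Mul(-5, Rational(-1, 6))) = Add(Rational(1, 3), Rational(5, 6)) = Rational(7, 6) ≈ 1.1667)
Function('v')(Z) = Add(Rational(7, 6), Pow(Z, 2)) (Function('v')(Z) = Add(Mul(Z, Z), Rational(7, 6)) = Add(Pow(Z, 2), Rational(7, 6)) = Add(Rational(7, 6), Pow(Z, 2)))
Function('j')(U) = Rational(-157, 6) (Function('j')(U) = Mul(-1, Add(Rational(7, 6), Pow(5, 2))) = Mul(-1, Add(Rational(7, 6), 25)) = Mul(-1, Rational(157, 6)) = Rational(-157, 6))
Mul(Add(-25367, -45041), Pow(Add(Function('j')(-213), 29117), -1)) = Mul(Add(-25367, -45041), Pow(Add(Rational(-157, 6), 29117), -1)) = Mul(-70408, Pow(Rational(174545, 6), -1)) = Mul(-70408, Rational(6, 174545)) = Rational(-422448, 174545)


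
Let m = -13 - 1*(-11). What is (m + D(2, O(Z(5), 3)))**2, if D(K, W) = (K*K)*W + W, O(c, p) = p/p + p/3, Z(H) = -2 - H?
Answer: 64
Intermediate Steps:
m = -2 (m = -13 + 11 = -2)
O(c, p) = 1 + p/3 (O(c, p) = 1 + p*(1/3) = 1 + p/3)
D(K, W) = W + W*K**2 (D(K, W) = K**2*W + W = W*K**2 + W = W + W*K**2)
(m + D(2, O(Z(5), 3)))**2 = (-2 + (1 + (1/3)*3)*(1 + 2**2))**2 = (-2 + (1 + 1)*(1 + 4))**2 = (-2 + 2*5)**2 = (-2 + 10)**2 = 8**2 = 64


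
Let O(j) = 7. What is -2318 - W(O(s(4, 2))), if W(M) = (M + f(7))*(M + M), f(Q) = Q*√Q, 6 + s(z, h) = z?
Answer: -2416 - 98*√7 ≈ -2675.3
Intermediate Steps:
s(z, h) = -6 + z
f(Q) = Q^(3/2)
W(M) = 2*M*(M + 7*√7) (W(M) = (M + 7^(3/2))*(M + M) = (M + 7*√7)*(2*M) = 2*M*(M + 7*√7))
-2318 - W(O(s(4, 2))) = -2318 - 2*7*(7 + 7*√7) = -2318 - (98 + 98*√7) = -2318 + (-98 - 98*√7) = -2416 - 98*√7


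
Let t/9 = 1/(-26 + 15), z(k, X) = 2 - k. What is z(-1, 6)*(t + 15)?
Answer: 468/11 ≈ 42.545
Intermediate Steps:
t = -9/11 (t = 9/(-26 + 15) = 9/(-11) = 9*(-1/11) = -9/11 ≈ -0.81818)
z(-1, 6)*(t + 15) = (2 - 1*(-1))*(-9/11 + 15) = (2 + 1)*(156/11) = 3*(156/11) = 468/11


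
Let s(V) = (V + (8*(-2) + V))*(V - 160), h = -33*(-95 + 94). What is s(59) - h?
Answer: -10335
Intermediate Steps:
h = 33 (h = -33*(-1) = 33)
s(V) = (-160 + V)*(-16 + 2*V) (s(V) = (V + (-16 + V))*(-160 + V) = (-16 + 2*V)*(-160 + V) = (-160 + V)*(-16 + 2*V))
s(59) - h = (2560 - 336*59 + 2*59²) - 1*33 = (2560 - 19824 + 2*3481) - 33 = (2560 - 19824 + 6962) - 33 = -10302 - 33 = -10335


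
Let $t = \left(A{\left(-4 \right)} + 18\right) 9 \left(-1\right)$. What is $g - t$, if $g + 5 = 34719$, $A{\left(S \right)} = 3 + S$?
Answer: $34867$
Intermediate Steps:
$g = 34714$ ($g = -5 + 34719 = 34714$)
$t = -153$ ($t = \left(\left(3 - 4\right) + 18\right) 9 \left(-1\right) = \left(-1 + 18\right) \left(-9\right) = 17 \left(-9\right) = -153$)
$g - t = 34714 - -153 = 34714 + 153 = 34867$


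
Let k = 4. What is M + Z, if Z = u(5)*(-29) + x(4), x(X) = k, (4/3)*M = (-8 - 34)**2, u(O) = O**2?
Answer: 602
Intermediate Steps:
M = 1323 (M = 3*(-8 - 34)**2/4 = (3/4)*(-42)**2 = (3/4)*1764 = 1323)
x(X) = 4
Z = -721 (Z = 5**2*(-29) + 4 = 25*(-29) + 4 = -725 + 4 = -721)
M + Z = 1323 - 721 = 602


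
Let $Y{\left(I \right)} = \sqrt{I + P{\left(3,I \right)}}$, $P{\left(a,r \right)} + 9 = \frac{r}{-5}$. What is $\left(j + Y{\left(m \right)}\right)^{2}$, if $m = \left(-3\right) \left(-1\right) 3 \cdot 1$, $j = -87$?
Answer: $\frac{37836}{5} - \frac{522 i \sqrt{5}}{5} \approx 7567.2 - 233.45 i$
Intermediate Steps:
$m = 9$ ($m = 3 \cdot 3 \cdot 1 = 9 \cdot 1 = 9$)
$P{\left(a,r \right)} = -9 - \frac{r}{5}$ ($P{\left(a,r \right)} = -9 + \frac{r}{-5} = -9 + r \left(- \frac{1}{5}\right) = -9 - \frac{r}{5}$)
$Y{\left(I \right)} = \sqrt{-9 + \frac{4 I}{5}}$ ($Y{\left(I \right)} = \sqrt{I - \left(9 + \frac{I}{5}\right)} = \sqrt{-9 + \frac{4 I}{5}}$)
$\left(j + Y{\left(m \right)}\right)^{2} = \left(-87 + \frac{\sqrt{-225 + 20 \cdot 9}}{5}\right)^{2} = \left(-87 + \frac{\sqrt{-225 + 180}}{5}\right)^{2} = \left(-87 + \frac{\sqrt{-45}}{5}\right)^{2} = \left(-87 + \frac{3 i \sqrt{5}}{5}\right)^{2}$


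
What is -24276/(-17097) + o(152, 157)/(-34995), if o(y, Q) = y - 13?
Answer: 282387379/199436505 ≈ 1.4159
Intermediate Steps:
o(y, Q) = -13 + y
-24276/(-17097) + o(152, 157)/(-34995) = -24276/(-17097) + (-13 + 152)/(-34995) = -24276*(-1/17097) + 139*(-1/34995) = 8092/5699 - 139/34995 = 282387379/199436505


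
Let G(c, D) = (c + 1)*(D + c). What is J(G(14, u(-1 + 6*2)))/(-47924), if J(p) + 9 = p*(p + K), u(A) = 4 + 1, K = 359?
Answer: -183531/47924 ≈ -3.8296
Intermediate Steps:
u(A) = 5
G(c, D) = (1 + c)*(D + c)
J(p) = -9 + p*(359 + p) (J(p) = -9 + p*(p + 359) = -9 + p*(359 + p))
J(G(14, u(-1 + 6*2)))/(-47924) = (-9 + (5 + 14 + 14² + 5*14)² + 359*(5 + 14 + 14² + 5*14))/(-47924) = (-9 + (5 + 14 + 196 + 70)² + 359*(5 + 14 + 196 + 70))*(-1/47924) = (-9 + 285² + 359*285)*(-1/47924) = (-9 + 81225 + 102315)*(-1/47924) = 183531*(-1/47924) = -183531/47924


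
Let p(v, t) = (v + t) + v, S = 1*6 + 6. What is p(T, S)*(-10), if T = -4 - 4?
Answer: 40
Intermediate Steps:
T = -8
S = 12 (S = 6 + 6 = 12)
p(v, t) = t + 2*v (p(v, t) = (t + v) + v = t + 2*v)
p(T, S)*(-10) = (12 + 2*(-8))*(-10) = (12 - 16)*(-10) = -4*(-10) = 40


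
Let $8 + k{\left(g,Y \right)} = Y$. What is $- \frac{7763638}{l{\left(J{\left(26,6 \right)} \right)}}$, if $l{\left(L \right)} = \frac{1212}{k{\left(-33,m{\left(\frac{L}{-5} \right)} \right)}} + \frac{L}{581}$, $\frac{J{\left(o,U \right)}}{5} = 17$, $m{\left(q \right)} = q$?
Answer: $\frac{112766841950}{702047} \approx 1.6063 \cdot 10^{5}$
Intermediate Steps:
$k{\left(g,Y \right)} = -8 + Y$
$J{\left(o,U \right)} = 85$ ($J{\left(o,U \right)} = 5 \cdot 17 = 85$)
$l{\left(L \right)} = \frac{1212}{-8 - \frac{L}{5}} + \frac{L}{581}$ ($l{\left(L \right)} = \frac{1212}{-8 + \frac{L}{-5}} + \frac{L}{581} = \frac{1212}{-8 + L \left(- \frac{1}{5}\right)} + L \frac{1}{581} = \frac{1212}{-8 - \frac{L}{5}} + \frac{L}{581}$)
$- \frac{7763638}{l{\left(J{\left(26,6 \right)} \right)}} = - \frac{7763638}{\frac{1}{581} \frac{1}{40 + 85} \left(-3520860 + 85 \left(40 + 85\right)\right)} = - \frac{7763638}{\frac{1}{581} \cdot \frac{1}{125} \left(-3520860 + 85 \cdot 125\right)} = - \frac{7763638}{\frac{1}{581} \cdot \frac{1}{125} \left(-3520860 + 10625\right)} = - \frac{7763638}{\frac{1}{581} \cdot \frac{1}{125} \left(-3510235\right)} = - \frac{7763638}{- \frac{702047}{14525}} = \left(-7763638\right) \left(- \frac{14525}{702047}\right) = \frac{112766841950}{702047}$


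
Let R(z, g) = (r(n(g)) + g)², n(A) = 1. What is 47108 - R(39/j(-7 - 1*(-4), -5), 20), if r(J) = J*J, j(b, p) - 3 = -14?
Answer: 46667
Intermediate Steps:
j(b, p) = -11 (j(b, p) = 3 - 14 = -11)
r(J) = J²
R(z, g) = (1 + g)² (R(z, g) = (1² + g)² = (1 + g)²)
47108 - R(39/j(-7 - 1*(-4), -5), 20) = 47108 - (1 + 20)² = 47108 - 1*21² = 47108 - 1*441 = 47108 - 441 = 46667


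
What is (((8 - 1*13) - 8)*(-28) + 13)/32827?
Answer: 377/32827 ≈ 0.011484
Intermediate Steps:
(((8 - 1*13) - 8)*(-28) + 13)/32827 = (((8 - 13) - 8)*(-28) + 13)*(1/32827) = ((-5 - 8)*(-28) + 13)*(1/32827) = (-13*(-28) + 13)*(1/32827) = (364 + 13)*(1/32827) = 377*(1/32827) = 377/32827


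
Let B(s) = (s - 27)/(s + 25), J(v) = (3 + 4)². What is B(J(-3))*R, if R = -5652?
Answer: -62172/37 ≈ -1680.3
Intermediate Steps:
J(v) = 49 (J(v) = 7² = 49)
B(s) = (-27 + s)/(25 + s)
B(J(-3))*R = ((-27 + 49)/(25 + 49))*(-5652) = (22/74)*(-5652) = ((1/74)*22)*(-5652) = (11/37)*(-5652) = -62172/37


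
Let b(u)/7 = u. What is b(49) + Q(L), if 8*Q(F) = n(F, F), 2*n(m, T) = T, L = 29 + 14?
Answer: 5531/16 ≈ 345.69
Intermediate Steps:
L = 43
n(m, T) = T/2
b(u) = 7*u
Q(F) = F/16 (Q(F) = (F/2)/8 = F/16)
b(49) + Q(L) = 7*49 + (1/16)*43 = 343 + 43/16 = 5531/16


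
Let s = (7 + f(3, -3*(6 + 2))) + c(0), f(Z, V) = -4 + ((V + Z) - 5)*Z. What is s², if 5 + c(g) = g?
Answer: 6400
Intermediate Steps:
c(g) = -5 + g
f(Z, V) = -4 + Z*(-5 + V + Z) (f(Z, V) = -4 + (-5 + V + Z)*Z = -4 + Z*(-5 + V + Z))
s = -80 (s = (7 + (-4 + 3² - 5*3 - 3*(6 + 2)*3)) + (-5 + 0) = (7 + (-4 + 9 - 15 - 3*8*3)) - 5 = (7 + (-4 + 9 - 15 - 24*3)) - 5 = (7 + (-4 + 9 - 15 - 72)) - 5 = (7 - 82) - 5 = -75 - 5 = -80)
s² = (-80)² = 6400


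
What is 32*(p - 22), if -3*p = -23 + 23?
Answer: -704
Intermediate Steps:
p = 0 (p = -(-23 + 23)/3 = -1/3*0 = 0)
32*(p - 22) = 32*(0 - 22) = 32*(-22) = -704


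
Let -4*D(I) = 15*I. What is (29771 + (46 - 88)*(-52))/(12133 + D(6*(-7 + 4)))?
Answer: 63910/24401 ≈ 2.6192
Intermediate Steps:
D(I) = -15*I/4
(29771 + (46 - 88)*(-52))/(12133 + D(6*(-7 + 4))) = (29771 + (46 - 88)*(-52))/(12133 - 45*(-7 + 4)/2) = (29771 - 42*(-52))/(12133 - 45*(-3)/2) = (29771 + 2184)/(12133 - 15/4*(-18)) = 31955/(12133 + 135/2) = 31955/(24401/2) = 31955*(2/24401) = 63910/24401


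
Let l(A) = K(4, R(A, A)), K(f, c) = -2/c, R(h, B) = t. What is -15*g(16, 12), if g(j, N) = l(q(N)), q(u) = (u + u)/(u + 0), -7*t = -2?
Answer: 105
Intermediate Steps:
t = 2/7 (t = -⅐*(-2) = 2/7 ≈ 0.28571)
q(u) = 2 (q(u) = (2*u)/u = 2)
R(h, B) = 2/7
l(A) = -7 (l(A) = -2/2/7 = -2*7/2 = -7)
g(j, N) = -7
-15*g(16, 12) = -15*(-7) = 105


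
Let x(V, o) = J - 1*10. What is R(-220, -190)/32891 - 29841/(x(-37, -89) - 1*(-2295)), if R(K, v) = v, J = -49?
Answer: -981925171/73544276 ≈ -13.351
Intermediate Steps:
x(V, o) = -59 (x(V, o) = -49 - 1*10 = -49 - 10 = -59)
R(-220, -190)/32891 - 29841/(x(-37, -89) - 1*(-2295)) = -190/32891 - 29841/(-59 - 1*(-2295)) = -190*1/32891 - 29841/(-59 + 2295) = -190/32891 - 29841/2236 = -981925171/73544276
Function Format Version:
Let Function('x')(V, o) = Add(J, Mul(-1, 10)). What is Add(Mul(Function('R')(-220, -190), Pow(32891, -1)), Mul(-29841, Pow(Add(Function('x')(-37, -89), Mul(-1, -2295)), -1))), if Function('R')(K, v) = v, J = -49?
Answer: Rational(-981925171, 73544276) ≈ -13.351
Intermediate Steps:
Function('x')(V, o) = -59 (Function('x')(V, o) = Add(-49, Mul(-1, 10)) = Add(-49, -10) = -59)
Add(Mul(Function('R')(-220, -190), Pow(32891, -1)), Mul(-29841, Pow(Add(Function('x')(-37, -89), Mul(-1, -2295)), -1))) = Add(Mul(-190, Pow(32891, -1)), Mul(-29841, Pow(Add(-59, Mul(-1, -2295)), -1))) = Add(Mul(-190, Rational(1, 32891)), Mul(-29841, Pow(Add(-59, 2295), -1))) = Add(Rational(-190, 32891), Mul(-29841, Pow(2236, -1))) = Add(Rational(-190, 32891), Mul(-29841, Rational(1, 2236))) = Add(Rational(-190, 32891), Rational(-29841, 2236)) = Rational(-981925171, 73544276)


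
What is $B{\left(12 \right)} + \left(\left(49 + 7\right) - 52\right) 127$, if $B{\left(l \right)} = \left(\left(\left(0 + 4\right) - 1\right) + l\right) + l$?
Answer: $535$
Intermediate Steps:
$B{\left(l \right)} = 3 + 2 l$ ($B{\left(l \right)} = \left(\left(4 - 1\right) + l\right) + l = \left(3 + l\right) + l = 3 + 2 l$)
$B{\left(12 \right)} + \left(\left(49 + 7\right) - 52\right) 127 = \left(3 + 2 \cdot 12\right) + \left(\left(49 + 7\right) - 52\right) 127 = \left(3 + 24\right) + \left(56 - 52\right) 127 = 27 + 4 \cdot 127 = 27 + 508 = 535$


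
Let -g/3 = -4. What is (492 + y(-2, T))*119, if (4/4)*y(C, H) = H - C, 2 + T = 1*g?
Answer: 59976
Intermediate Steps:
g = 12 (g = -3*(-4) = 12)
T = 10 (T = -2 + 1*12 = -2 + 12 = 10)
y(C, H) = H - C
(492 + y(-2, T))*119 = (492 + (10 - 1*(-2)))*119 = (492 + (10 + 2))*119 = (492 + 12)*119 = 504*119 = 59976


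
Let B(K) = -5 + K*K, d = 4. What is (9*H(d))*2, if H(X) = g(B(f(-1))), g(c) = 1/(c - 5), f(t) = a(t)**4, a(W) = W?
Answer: -2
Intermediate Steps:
f(t) = t**4
B(K) = -5 + K**2
g(c) = 1/(-5 + c)
H(X) = -1/9 (H(X) = 1/(-5 + (-5 + ((-1)**4)**2)) = 1/(-5 + (-5 + 1**2)) = 1/(-5 + (-5 + 1)) = 1/(-5 - 4) = 1/(-9) = -1/9)
(9*H(d))*2 = (9*(-1/9))*2 = -1*2 = -2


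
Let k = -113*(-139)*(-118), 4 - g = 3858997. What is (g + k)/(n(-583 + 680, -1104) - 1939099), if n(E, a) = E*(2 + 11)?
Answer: 5712419/1937838 ≈ 2.9478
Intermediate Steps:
g = -3858993 (g = 4 - 1*3858997 = 4 - 3858997 = -3858993)
n(E, a) = 13*E (n(E, a) = E*13 = 13*E)
k = -1853426 (k = 15707*(-118) = -1853426)
(g + k)/(n(-583 + 680, -1104) - 1939099) = (-3858993 - 1853426)/(13*(-583 + 680) - 1939099) = -5712419/(13*97 - 1939099) = -5712419/(1261 - 1939099) = -5712419/(-1937838) = -5712419*(-1/1937838) = 5712419/1937838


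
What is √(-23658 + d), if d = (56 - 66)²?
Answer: I*√23558 ≈ 153.49*I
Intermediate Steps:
d = 100 (d = (-10)² = 100)
√(-23658 + d) = √(-23658 + 100) = √(-23558) = I*√23558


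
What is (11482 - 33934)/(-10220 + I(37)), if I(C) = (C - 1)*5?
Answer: 5613/2510 ≈ 2.2363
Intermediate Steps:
I(C) = -5 + 5*C (I(C) = (-1 + C)*5 = -5 + 5*C)
(11482 - 33934)/(-10220 + I(37)) = (11482 - 33934)/(-10220 + (-5 + 5*37)) = -22452/(-10220 + (-5 + 185)) = -22452/(-10220 + 180) = -22452/(-10040) = -22452*(-1/10040) = 5613/2510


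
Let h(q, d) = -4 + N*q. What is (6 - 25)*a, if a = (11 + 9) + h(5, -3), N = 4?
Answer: -684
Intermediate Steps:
h(q, d) = -4 + 4*q
a = 36 (a = (11 + 9) + (-4 + 4*5) = 20 + (-4 + 20) = 20 + 16 = 36)
(6 - 25)*a = (6 - 25)*36 = -19*36 = -684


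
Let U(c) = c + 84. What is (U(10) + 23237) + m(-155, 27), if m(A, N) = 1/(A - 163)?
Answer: 7419257/318 ≈ 23331.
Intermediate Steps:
U(c) = 84 + c
m(A, N) = 1/(-163 + A)
(U(10) + 23237) + m(-155, 27) = ((84 + 10) + 23237) + 1/(-163 - 155) = (94 + 23237) + 1/(-318) = 23331 - 1/318 = 7419257/318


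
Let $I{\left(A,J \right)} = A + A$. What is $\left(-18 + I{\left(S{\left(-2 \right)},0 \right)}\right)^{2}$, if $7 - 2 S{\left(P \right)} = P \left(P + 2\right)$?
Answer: $121$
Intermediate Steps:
$S{\left(P \right)} = \frac{7}{2} - \frac{P \left(2 + P\right)}{2}$ ($S{\left(P \right)} = \frac{7}{2} - \frac{P \left(P + 2\right)}{2} = \frac{7}{2} - \frac{P \left(2 + P\right)}{2}$)
$I{\left(A,J \right)} = 2 A$
$\left(-18 + I{\left(S{\left(-2 \right)},0 \right)}\right)^{2} = \left(-18 + 2 \left(\frac{7}{2} - -2 - \frac{\left(-2\right)^{2}}{2}\right)\right)^{2} = \left(-18 + 2 \left(\frac{7}{2} + 2 - 2\right)\right)^{2} = \left(-18 + 2 \cdot \frac{7}{2}\right)^{2} = \left(-18 + 7\right)^{2} = \left(-11\right)^{2} = 121$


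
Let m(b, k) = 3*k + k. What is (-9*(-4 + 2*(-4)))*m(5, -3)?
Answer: -1296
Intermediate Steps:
m(b, k) = 4*k
(-9*(-4 + 2*(-4)))*m(5, -3) = (-9*(-4 + 2*(-4)))*(4*(-3)) = -9*(-4 - 8)*(-12) = -9*(-12)*(-12) = 108*(-12) = -1296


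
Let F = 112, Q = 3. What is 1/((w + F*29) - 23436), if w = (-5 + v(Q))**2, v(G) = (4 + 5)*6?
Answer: -1/17787 ≈ -5.6221e-5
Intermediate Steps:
v(G) = 54 (v(G) = 9*6 = 54)
w = 2401 (w = (-5 + 54)**2 = 49**2 = 2401)
1/((w + F*29) - 23436) = 1/((2401 + 112*29) - 23436) = 1/((2401 + 3248) - 23436) = 1/(5649 - 23436) = 1/(-17787) = -1/17787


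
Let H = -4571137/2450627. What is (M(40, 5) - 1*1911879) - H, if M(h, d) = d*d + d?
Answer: -4685224208186/2450627 ≈ -1.9118e+6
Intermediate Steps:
H = -4571137/2450627 (H = -4571137*1/2450627 = -4571137/2450627 ≈ -1.8653)
M(h, d) = d + d² (M(h, d) = d² + d = d + d²)
(M(40, 5) - 1*1911879) - H = (5*(1 + 5) - 1*1911879) - 1*(-4571137/2450627) = (5*6 - 1911879) + 4571137/2450627 = (30 - 1911879) + 4571137/2450627 = -1911849 + 4571137/2450627 = -4685224208186/2450627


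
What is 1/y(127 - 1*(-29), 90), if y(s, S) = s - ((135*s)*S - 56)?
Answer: -1/1895188 ≈ -5.2765e-7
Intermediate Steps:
y(s, S) = 56 + s - 135*S*s (y(s, S) = s - (135*S*s - 56) = s - (-56 + 135*S*s) = s + (56 - 135*S*s) = 56 + s - 135*S*s)
1/y(127 - 1*(-29), 90) = 1/(56 + (127 - 1*(-29)) - 135*90*(127 - 1*(-29))) = 1/(56 + (127 + 29) - 135*90*(127 + 29)) = 1/(56 + 156 - 135*90*156) = 1/(56 + 156 - 1895400) = 1/(-1895188) = -1/1895188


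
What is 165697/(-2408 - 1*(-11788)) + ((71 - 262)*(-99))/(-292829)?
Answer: 6906217199/392390860 ≈ 17.600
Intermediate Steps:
165697/(-2408 - 1*(-11788)) + ((71 - 262)*(-99))/(-292829) = 165697/(-2408 + 11788) - 191*(-99)*(-1/292829) = 165697/9380 + 18909*(-1/292829) = 165697*(1/9380) - 18909/292829 = 23671/1340 - 18909/292829 = 6906217199/392390860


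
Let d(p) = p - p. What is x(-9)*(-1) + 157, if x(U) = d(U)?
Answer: 157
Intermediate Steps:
d(p) = 0
x(U) = 0
x(-9)*(-1) + 157 = 0*(-1) + 157 = 0 + 157 = 157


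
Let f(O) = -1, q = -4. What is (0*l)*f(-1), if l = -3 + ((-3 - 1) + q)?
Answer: 0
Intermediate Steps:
l = -11 (l = -3 + ((-3 - 1) - 4) = -3 + (-4 - 4) = -3 - 8 = -11)
(0*l)*f(-1) = (0*(-11))*(-1) = 0*(-1) = 0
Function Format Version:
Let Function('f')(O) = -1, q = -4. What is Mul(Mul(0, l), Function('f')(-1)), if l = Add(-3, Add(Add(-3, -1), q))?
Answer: 0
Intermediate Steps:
l = -11 (l = Add(-3, Add(Add(-3, -1), -4)) = Add(-3, Add(-4, -4)) = Add(-3, -8) = -11)
Mul(Mul(0, l), Function('f')(-1)) = Mul(Mul(0, -11), -1) = Mul(0, -1) = 0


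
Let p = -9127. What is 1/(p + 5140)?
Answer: -1/3987 ≈ -0.00025081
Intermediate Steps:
1/(p + 5140) = 1/(-9127 + 5140) = 1/(-3987) = -1/3987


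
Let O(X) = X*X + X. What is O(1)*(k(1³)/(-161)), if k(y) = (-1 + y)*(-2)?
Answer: 0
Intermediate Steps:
k(y) = 2 - 2*y
O(X) = X + X² (O(X) = X² + X = X + X²)
O(1)*(k(1³)/(-161)) = (1*(1 + 1))*((2 - 2*1³)/(-161)) = (1*2)*((2 - 2*1)*(-1/161)) = 2*((2 - 2)*(-1/161)) = 2*(0*(-1/161)) = 2*0 = 0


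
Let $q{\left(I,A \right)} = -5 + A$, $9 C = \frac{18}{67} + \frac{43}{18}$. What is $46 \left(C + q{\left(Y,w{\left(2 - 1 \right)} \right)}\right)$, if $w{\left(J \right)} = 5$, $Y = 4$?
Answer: $\frac{73715}{5427} \approx 13.583$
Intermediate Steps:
$C = \frac{3205}{10854}$ ($C = \frac{\frac{18}{67} + \frac{43}{18}}{9} = \frac{1}{9} \cdot \frac{3205}{1206} = \frac{3205}{10854} \approx 0.29528$)
$46 \left(C + q{\left(Y,w{\left(2 - 1 \right)} \right)}\right) = 46 \left(\frac{3205}{10854} + \left(-5 + 5\right)\right) = 46 \left(\frac{3205}{10854} + 0\right) = 46 \cdot \frac{3205}{10854} = \frac{73715}{5427}$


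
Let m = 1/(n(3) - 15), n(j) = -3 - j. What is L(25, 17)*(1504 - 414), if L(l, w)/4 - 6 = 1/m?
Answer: -65400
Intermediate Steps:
m = -1/21 (m = 1/((-3 - 1*3) - 15) = 1/((-3 - 3) - 15) = 1/(-6 - 15) = 1/(-21) = -1/21 ≈ -0.047619)
L(l, w) = -60 (L(l, w) = 24 + 4/(-1/21) = 24 + 4*(-21) = 24 - 84 = -60)
L(25, 17)*(1504 - 414) = -60*(1504 - 414) = -60*1090 = -65400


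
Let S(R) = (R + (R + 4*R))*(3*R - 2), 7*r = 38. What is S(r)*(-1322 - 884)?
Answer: -50296800/49 ≈ -1.0265e+6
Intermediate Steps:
r = 38/7 (r = (⅐)*38 = 38/7 ≈ 5.4286)
S(R) = 6*R*(-2 + 3*R) (S(R) = (R + 5*R)*(-2 + 3*R) = (6*R)*(-2 + 3*R) = 6*R*(-2 + 3*R))
S(r)*(-1322 - 884) = (6*(38/7)*(-2 + 3*(38/7)))*(-1322 - 884) = (6*(38/7)*(-2 + 114/7))*(-2206) = (6*(38/7)*(100/7))*(-2206) = (22800/49)*(-2206) = -50296800/49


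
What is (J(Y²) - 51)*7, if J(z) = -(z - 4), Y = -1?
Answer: -336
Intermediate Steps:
J(z) = 4 - z (J(z) = -(-4 + z) = 4 - z)
(J(Y²) - 51)*7 = ((4 - 1*(-1)²) - 51)*7 = ((4 - 1*1) - 51)*7 = ((4 - 1) - 51)*7 = (3 - 51)*7 = -48*7 = -336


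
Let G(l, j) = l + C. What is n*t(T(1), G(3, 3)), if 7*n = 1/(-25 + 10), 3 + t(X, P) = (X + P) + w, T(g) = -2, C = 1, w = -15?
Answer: 16/105 ≈ 0.15238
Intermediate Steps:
G(l, j) = 1 + l (G(l, j) = l + 1 = 1 + l)
t(X, P) = -18 + P + X (t(X, P) = -3 + ((X + P) - 15) = -3 + ((P + X) - 15) = -3 + (-15 + P + X) = -18 + P + X)
n = -1/105 (n = 1/(7*(-25 + 10)) = (⅐)/(-15) = (⅐)*(-1/15) = -1/105 ≈ -0.0095238)
n*t(T(1), G(3, 3)) = -(-18 + (1 + 3) - 2)/105 = -(-18 + 4 - 2)/105 = -1/105*(-16) = 16/105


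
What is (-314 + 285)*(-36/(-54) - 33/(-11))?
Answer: -319/3 ≈ -106.33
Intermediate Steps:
(-314 + 285)*(-36/(-54) - 33/(-11)) = -29*(-36*(-1/54) - 33*(-1/11)) = -29*(⅔ + 3) = -29*11/3 = -319/3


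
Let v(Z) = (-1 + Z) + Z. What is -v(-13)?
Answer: 27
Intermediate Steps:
v(Z) = -1 + 2*Z
-v(-13) = -(-1 + 2*(-13)) = -(-1 - 26) = -1*(-27) = 27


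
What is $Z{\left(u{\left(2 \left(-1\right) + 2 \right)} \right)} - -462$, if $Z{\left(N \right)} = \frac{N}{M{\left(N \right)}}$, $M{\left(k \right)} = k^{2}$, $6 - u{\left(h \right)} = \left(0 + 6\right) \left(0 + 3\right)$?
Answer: $\frac{5543}{12} \approx 461.92$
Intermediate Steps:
$u{\left(h \right)} = -12$ ($u{\left(h \right)} = 6 - \left(0 + 6\right) \left(0 + 3\right) = 6 - 6 \cdot 3 = 6 - 18 = -12$)
$Z{\left(N \right)} = \frac{1}{N}$ ($Z{\left(N \right)} = \frac{N}{N^{2}} = \frac{1}{N}$)
$Z{\left(u{\left(2 \left(-1\right) + 2 \right)} \right)} - -462 = \frac{1}{-12} - -462 = - \frac{1}{12} + 462 = \frac{5543}{12}$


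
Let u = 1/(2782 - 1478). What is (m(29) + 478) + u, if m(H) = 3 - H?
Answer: 589409/1304 ≈ 452.00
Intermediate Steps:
u = 1/1304 ≈ 0.00076687
(m(29) + 478) + u = ((3 - 1*29) + 478) + 1/1304 = ((3 - 29) + 478) + 1/1304 = (-26 + 478) + 1/1304 = 452 + 1/1304 = 589409/1304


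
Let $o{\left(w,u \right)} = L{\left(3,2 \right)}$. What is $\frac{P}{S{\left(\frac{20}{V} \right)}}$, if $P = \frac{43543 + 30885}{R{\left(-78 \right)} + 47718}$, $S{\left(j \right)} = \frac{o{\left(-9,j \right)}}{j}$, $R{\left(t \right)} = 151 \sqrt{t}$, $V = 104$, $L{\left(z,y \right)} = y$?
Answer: $\frac{739907355}{4937369671} - \frac{14048285 i \sqrt{78}}{29624218026} \approx 0.14986 - 0.0041882 i$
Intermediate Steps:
$o{\left(w,u \right)} = 2$
$S{\left(j \right)} = \frac{2}{j}$
$P = \frac{74428}{47718 + 151 i \sqrt{78}}$ ($P = \frac{43543 + 30885}{151 \sqrt{-78} + 47718} = \frac{74428}{151 i \sqrt{78} + 47718} = \frac{74428}{47718 + 151 i \sqrt{78}} \approx 1.5585 - 0.043557 i$)
$\frac{P}{S{\left(\frac{20}{V} \right)}} = \frac{\frac{591925884}{379797667} - \frac{5619314 i \sqrt{78}}{1139393001}}{2 \frac{1}{20 \cdot \frac{1}{104}}} = \frac{\frac{591925884}{379797667} - \frac{5619314 i \sqrt{78}}{1139393001}}{2 \frac{1}{\frac{5}{26}}} = \frac{\frac{591925884}{379797667} - \frac{5619314 i \sqrt{78}}{1139393001}}{2 \cdot \frac{26}{5}} = \frac{\frac{591925884}{379797667} - \frac{5619314 i \sqrt{78}}{1139393001}}{\frac{52}{5}} = \left(\frac{591925884}{379797667} - \frac{5619314 i \sqrt{78}}{1139393001}\right) \frac{5}{52} = \frac{739907355}{4937369671} - \frac{14048285 i \sqrt{78}}{29624218026}$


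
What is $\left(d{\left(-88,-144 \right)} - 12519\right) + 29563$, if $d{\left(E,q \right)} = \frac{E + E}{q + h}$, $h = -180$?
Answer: $\frac{1380608}{81} \approx 17045.0$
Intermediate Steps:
$d{\left(E,q \right)} = \frac{2 E}{-180 + q}$ ($d{\left(E,q \right)} = \frac{E + E}{q - 180} = \frac{2 E}{-180 + q}$)
$\left(d{\left(-88,-144 \right)} - 12519\right) + 29563 = \left(2 \left(-88\right) \frac{1}{-180 - 144} - 12519\right) + 29563 = \left(2 \left(-88\right) \frac{1}{-324} - 12519\right) + 29563 = \left(2 \left(-88\right) \left(- \frac{1}{324}\right) - 12519\right) + 29563 = \left(\frac{44}{81} - 12519\right) + 29563 = - \frac{1013995}{81} + 29563 = \frac{1380608}{81}$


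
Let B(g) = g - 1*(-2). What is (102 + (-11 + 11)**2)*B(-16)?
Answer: -1428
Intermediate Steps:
B(g) = 2 + g (B(g) = g + 2 = 2 + g)
(102 + (-11 + 11)**2)*B(-16) = (102 + (-11 + 11)**2)*(2 - 16) = (102 + 0**2)*(-14) = (102 + 0)*(-14) = 102*(-14) = -1428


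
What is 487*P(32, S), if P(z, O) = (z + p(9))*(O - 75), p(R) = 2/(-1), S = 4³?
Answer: -160710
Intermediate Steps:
S = 64
p(R) = -2 (p(R) = 2*(-1) = -2)
P(z, O) = (-75 + O)*(-2 + z) (P(z, O) = (z - 2)*(O - 75) = (-2 + z)*(-75 + O) = (-75 + O)*(-2 + z))
487*P(32, S) = 487*(150 - 75*32 - 2*64 + 64*32) = 487*(150 - 2400 - 128 + 2048) = 487*(-330) = -160710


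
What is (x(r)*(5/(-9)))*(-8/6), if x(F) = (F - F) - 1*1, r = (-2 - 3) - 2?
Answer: -20/27 ≈ -0.74074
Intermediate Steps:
r = -7 (r = -5 - 2 = -7)
x(F) = -1 (x(F) = 0 - 1 = -1)
(x(r)*(5/(-9)))*(-8/6) = (-5/(-9))*(-8/6) = (-5*(-1)/9)*(-8*⅙) = -1*(-5/9)*(-4/3) = (5/9)*(-4/3) = -20/27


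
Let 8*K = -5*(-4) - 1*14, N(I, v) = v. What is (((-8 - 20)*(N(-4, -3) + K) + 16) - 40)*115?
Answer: 4485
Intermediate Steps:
K = ¾ (K = (-5*(-4) - 1*14)/8 = (20 - 14)/8 = (⅛)*6 = ¾ ≈ 0.75000)
(((-8 - 20)*(N(-4, -3) + K) + 16) - 40)*115 = (((-8 - 20)*(-3 + ¾) + 16) - 40)*115 = ((-28*(-9/4) + 16) - 40)*115 = ((63 + 16) - 40)*115 = (79 - 40)*115 = 39*115 = 4485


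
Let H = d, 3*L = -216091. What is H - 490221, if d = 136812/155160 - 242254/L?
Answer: -1369693374529079/2794056630 ≈ -4.9022e+5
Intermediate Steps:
L = -216091/3 (L = (1/3)*(-216091) = -216091/3 ≈ -72030.)
d = 11860686151/2794056630 (d = 136812/155160 - 242254/(-216091/3) = 136812*(1/155160) - 242254*(-3/216091) = 11401/12930 + 726762/216091 = 11860686151/2794056630 ≈ 4.2450)
H = 11860686151/2794056630 ≈ 4.2450
H - 490221 = 11860686151/2794056630 - 490221 = -1369693374529079/2794056630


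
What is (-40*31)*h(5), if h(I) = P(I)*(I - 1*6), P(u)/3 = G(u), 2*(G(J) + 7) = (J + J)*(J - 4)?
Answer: -7440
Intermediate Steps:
G(J) = -7 + J*(-4 + J) (G(J) = -7 + ((J + J)*(J - 4))/2 = -7 + ((2*J)*(-4 + J))/2 = -7 + (2*J*(-4 + J))/2 = -7 + J*(-4 + J))
P(u) = -21 - 12*u + 3*u² (P(u) = 3*(-7 + u² - 4*u) = -21 - 12*u + 3*u²)
h(I) = (-6 + I)*(-21 - 12*I + 3*I²) (h(I) = (-21 - 12*I + 3*I²)*(I - 1*6) = (-21 - 12*I + 3*I²)*(I - 6) = (-21 - 12*I + 3*I²)*(-6 + I) = (-6 + I)*(-21 - 12*I + 3*I²))
(-40*31)*h(5) = (-40*31)*(-3*(-6 + 5)*(7 - 1*5² + 4*5)) = -(-3720)*(-1)*(7 - 1*25 + 20) = -(-3720)*(-1)*(7 - 25 + 20) = -(-3720)*(-1)*2 = -1240*6 = -7440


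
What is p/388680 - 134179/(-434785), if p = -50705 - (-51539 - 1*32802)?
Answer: 1112952033/2816537230 ≈ 0.39515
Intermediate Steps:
p = 33636 (p = -50705 - (-51539 - 32802) = -50705 - 1*(-84341) = -50705 + 84341 = 33636)
p/388680 - 134179/(-434785) = 33636/388680 - 134179/(-434785) = 33636*(1/388680) - 134179*(-1/434785) = 2803/32390 + 134179/434785 = 1112952033/2816537230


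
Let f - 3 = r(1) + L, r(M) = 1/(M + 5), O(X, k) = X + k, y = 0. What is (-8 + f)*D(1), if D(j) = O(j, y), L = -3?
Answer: -47/6 ≈ -7.8333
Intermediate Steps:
r(M) = 1/(5 + M)
D(j) = j (D(j) = j + 0 = j)
f = 1/6 (f = 3 + (1/(5 + 1) - 3) = 3 + (1/6 - 3) = 3 - 17/6 = 1/6 ≈ 0.16667)
(-8 + f)*D(1) = (-8 + 1/6)*1 = -47/6*1 = -47/6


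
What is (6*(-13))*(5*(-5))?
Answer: 1950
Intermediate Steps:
(6*(-13))*(5*(-5)) = -78*(-25) = 1950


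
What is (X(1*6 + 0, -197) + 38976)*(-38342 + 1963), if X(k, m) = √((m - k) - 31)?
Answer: -1417907904 - 109137*I*√26 ≈ -1.4179e+9 - 5.5649e+5*I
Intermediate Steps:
X(k, m) = √(-31 + m - k)
(X(1*6 + 0, -197) + 38976)*(-38342 + 1963) = (√(-31 - 197 - (1*6 + 0)) + 38976)*(-38342 + 1963) = (√(-31 - 197 - (6 + 0)) + 38976)*(-36379) = (√(-31 - 197 - 1*6) + 38976)*(-36379) = (√(-31 - 197 - 6) + 38976)*(-36379) = (√(-234) + 38976)*(-36379) = (3*I*√26 + 38976)*(-36379) = (38976 + 3*I*√26)*(-36379) = -1417907904 - 109137*I*√26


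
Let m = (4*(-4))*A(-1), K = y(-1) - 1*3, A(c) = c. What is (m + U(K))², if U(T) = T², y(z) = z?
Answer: 1024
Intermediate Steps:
K = -4 (K = -1 - 1*3 = -1 - 3 = -4)
m = 16 (m = (4*(-4))*(-1) = -16*(-1) = 16)
(m + U(K))² = (16 + (-4)²)² = (16 + 16)² = 32² = 1024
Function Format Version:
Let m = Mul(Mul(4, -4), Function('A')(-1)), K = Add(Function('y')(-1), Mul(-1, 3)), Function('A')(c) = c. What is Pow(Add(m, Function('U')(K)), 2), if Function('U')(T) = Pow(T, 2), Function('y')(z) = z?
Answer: 1024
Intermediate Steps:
K = -4 (K = Add(-1, Mul(-1, 3)) = Add(-1, -3) = -4)
m = 16 (m = Mul(Mul(4, -4), -1) = Mul(-16, -1) = 16)
Pow(Add(m, Function('U')(K)), 2) = Pow(Add(16, Pow(-4, 2)), 2) = Pow(Add(16, 16), 2) = Pow(32, 2) = 1024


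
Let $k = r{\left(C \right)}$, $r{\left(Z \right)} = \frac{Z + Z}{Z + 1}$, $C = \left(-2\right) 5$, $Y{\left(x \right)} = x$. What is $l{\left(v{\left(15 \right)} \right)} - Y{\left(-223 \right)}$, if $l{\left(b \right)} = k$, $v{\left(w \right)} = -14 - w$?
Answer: $\frac{2027}{9} \approx 225.22$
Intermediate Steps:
$C = -10$
$r{\left(Z \right)} = \frac{2 Z}{1 + Z}$
$k = \frac{20}{9}$ ($k = 2 \left(-10\right) \frac{1}{1 - 10} = 2 \left(-10\right) \frac{1}{-9} = 2 \left(-10\right) \left(- \frac{1}{9}\right) = \frac{20}{9} \approx 2.2222$)
$l{\left(b \right)} = \frac{20}{9}$
$l{\left(v{\left(15 \right)} \right)} - Y{\left(-223 \right)} = \frac{20}{9} - -223 = \frac{20}{9} + 223 = \frac{2027}{9}$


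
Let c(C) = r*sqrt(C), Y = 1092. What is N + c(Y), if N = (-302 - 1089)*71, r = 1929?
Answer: -98761 + 3858*sqrt(273) ≈ -35016.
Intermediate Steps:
N = -98761 (N = -1391*71 = -98761)
c(C) = 1929*sqrt(C)
N + c(Y) = -98761 + 1929*sqrt(1092) = -98761 + 1929*(2*sqrt(273)) = -98761 + 3858*sqrt(273)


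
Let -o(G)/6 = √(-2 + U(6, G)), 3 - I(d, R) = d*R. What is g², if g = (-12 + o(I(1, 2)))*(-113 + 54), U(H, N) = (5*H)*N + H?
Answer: 4762008 + 501264*√34 ≈ 7.6849e+6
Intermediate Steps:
I(d, R) = 3 - R*d (I(d, R) = 3 - d*R = 3 - R*d)
U(H, N) = H + 5*H*N (U(H, N) = 5*H*N + H = H + 5*H*N)
o(G) = -6*√(4 + 30*G) (o(G) = -6*√(-2 + 6*(1 + 5*G)) = -6*√(-2 + (6 + 30*G)) = -6*√(4 + 30*G))
g = 708 + 354*√34 (g = (-12 - 6*√(4 + 30*(3 - 1*2*1)))*(-113 + 54) = (-12 - 6*√(4 + 30*(3 - 2)))*(-59) = (-12 - 6*√(4 + 30*1))*(-59) = (-12 - 6*√(4 + 30))*(-59) = (-12 - 6*√34)*(-59) = 708 + 354*√34 ≈ 2772.2)
g² = (708 + 354*√34)²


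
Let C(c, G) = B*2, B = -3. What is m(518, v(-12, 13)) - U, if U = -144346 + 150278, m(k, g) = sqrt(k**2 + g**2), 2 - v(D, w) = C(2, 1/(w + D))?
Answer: -5932 + 2*sqrt(67097) ≈ -5413.9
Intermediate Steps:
C(c, G) = -6 (C(c, G) = -3*2 = -6)
v(D, w) = 8 (v(D, w) = 2 - 1*(-6) = 2 + 6 = 8)
m(k, g) = sqrt(g**2 + k**2)
U = 5932
m(518, v(-12, 13)) - U = sqrt(8**2 + 518**2) - 1*5932 = sqrt(64 + 268324) - 5932 = sqrt(268388) - 5932 = 2*sqrt(67097) - 5932 = -5932 + 2*sqrt(67097)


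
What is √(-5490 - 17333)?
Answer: I*√22823 ≈ 151.07*I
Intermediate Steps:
√(-5490 - 17333) = √(-22823) = I*√22823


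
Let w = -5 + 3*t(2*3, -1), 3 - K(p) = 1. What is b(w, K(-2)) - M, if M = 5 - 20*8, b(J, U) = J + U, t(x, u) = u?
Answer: 149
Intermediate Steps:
K(p) = 2 (K(p) = 3 - 1*1 = 3 - 1 = 2)
w = -8 (w = -5 + 3*(-1) = -5 - 3 = -8)
M = -155 (M = 5 - 160 = -155)
b(w, K(-2)) - M = (-8 + 2) - 1*(-155) = -6 + 155 = 149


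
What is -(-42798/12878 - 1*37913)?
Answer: 244143206/6439 ≈ 37916.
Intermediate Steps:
-(-42798/12878 - 1*37913) = -(-42798*1/12878 - 37913) = -(-21399/6439 - 37913) = -1*(-244143206/6439) = 244143206/6439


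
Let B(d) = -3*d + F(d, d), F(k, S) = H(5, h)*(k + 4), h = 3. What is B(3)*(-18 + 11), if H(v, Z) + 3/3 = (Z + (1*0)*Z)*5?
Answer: -623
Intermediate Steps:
H(v, Z) = -1 + 5*Z (H(v, Z) = -1 + (Z + (1*0)*Z)*5 = -1 + (Z + 0*Z)*5 = -1 + (Z + 0)*5 = -1 + Z*5 = -1 + 5*Z)
F(k, S) = 56 + 14*k (F(k, S) = (-1 + 5*3)*(k + 4) = (-1 + 15)*(4 + k) = 14*(4 + k) = 56 + 14*k)
B(d) = 56 + 11*d (B(d) = -3*d + (56 + 14*d) = 56 + 11*d)
B(3)*(-18 + 11) = (56 + 11*3)*(-18 + 11) = (56 + 33)*(-7) = 89*(-7) = -623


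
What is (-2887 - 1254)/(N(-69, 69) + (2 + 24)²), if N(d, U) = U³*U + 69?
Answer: -4141/22667866 ≈ -0.00018268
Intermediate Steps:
N(d, U) = 69 + U⁴ (N(d, U) = U⁴ + 69 = 69 + U⁴)
(-2887 - 1254)/(N(-69, 69) + (2 + 24)²) = (-2887 - 1254)/((69 + 69⁴) + (2 + 24)²) = -4141/((69 + 22667121) + 26²) = -4141/(22667190 + 676) = -4141/22667866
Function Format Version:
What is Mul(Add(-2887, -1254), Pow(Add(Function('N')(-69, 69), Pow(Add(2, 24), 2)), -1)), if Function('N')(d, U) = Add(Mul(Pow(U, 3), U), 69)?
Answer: Rational(-4141, 22667866) ≈ -0.00018268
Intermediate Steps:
Function('N')(d, U) = Add(69, Pow(U, 4)) (Function('N')(d, U) = Add(Pow(U, 4), 69) = Add(69, Pow(U, 4)))
Mul(Add(-2887, -1254), Pow(Add(Function('N')(-69, 69), Pow(Add(2, 24), 2)), -1)) = Mul(Add(-2887, -1254), Pow(Add(Add(69, Pow(69, 4)), Pow(Add(2, 24), 2)), -1)) = Mul(-4141, Pow(Add(Add(69, 22667121), Pow(26, 2)), -1)) = Mul(-4141, Pow(Add(22667190, 676), -1)) = Mul(-4141, Pow(22667866, -1)) = Mul(-4141, Rational(1, 22667866)) = Rational(-4141, 22667866)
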